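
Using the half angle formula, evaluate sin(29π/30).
sin(29π/30) = √((1 - cos 29π/15)/2) = 0.1045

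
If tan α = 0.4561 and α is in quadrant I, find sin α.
sin α = 0.415 (using tan²α + 1 = sec²α)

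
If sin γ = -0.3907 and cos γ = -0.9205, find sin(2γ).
sin(2γ) = 2 sin γ cos γ = 0.7193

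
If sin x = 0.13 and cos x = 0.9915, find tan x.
tan x = sin x / cos x = 0.1311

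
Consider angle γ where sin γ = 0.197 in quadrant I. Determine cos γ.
cos γ = √(1 - sin²γ) = 0.9804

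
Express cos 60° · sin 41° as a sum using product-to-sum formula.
cos 60° sin 41° = (1/2)[sin(60°+41°) - sin(60°-41°)]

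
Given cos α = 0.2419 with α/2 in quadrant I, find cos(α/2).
cos(α/2) = ±√((1 + cos α)/2); positive since α/2 ∈ QI, so cos(α/2) = 0.788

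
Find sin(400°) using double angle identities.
sin(400°) = 2 sin 200° cos 200° = 0.6428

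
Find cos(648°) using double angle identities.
cos(648°) = 1 - 2sin²324° = 0.309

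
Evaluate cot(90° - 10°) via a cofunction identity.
cot(90° - 10°) = tan(10°) = 0.1763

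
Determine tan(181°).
tan(181°) = 0.01746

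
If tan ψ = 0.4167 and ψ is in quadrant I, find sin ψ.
sin ψ = 0.3846 (using tan²ψ + 1 = sec²ψ)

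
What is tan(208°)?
tan(208°) = 0.5317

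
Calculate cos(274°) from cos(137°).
cos(274°) = cos²137° - sin²137° = 0.06976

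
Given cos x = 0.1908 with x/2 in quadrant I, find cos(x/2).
cos(x/2) = ±√((1 + cos x)/2); positive since x/2 ∈ QI, so cos(x/2) = 0.7716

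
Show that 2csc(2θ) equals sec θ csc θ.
LHS = 2/sin(2θ) = 2/(2 sin θ cos θ) = 1/(sin θ cos θ) = (1/cos θ)(1/sin θ) = sec θ csc θ = RHS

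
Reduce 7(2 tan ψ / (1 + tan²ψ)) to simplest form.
7(2 tan ψ / (1 + tan²ψ)) = 7(sin(2ψ)) (using Double angle)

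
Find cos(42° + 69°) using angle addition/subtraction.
cos(42° + 69°) = cos 42° cos 69° - sin 42° sin 69° = -0.3584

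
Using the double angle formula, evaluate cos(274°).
cos(274°) = cos²137° - sin²137° = 0.06976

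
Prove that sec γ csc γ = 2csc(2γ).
RHS = 2/sin(2γ) = 2/(2 sin γ cos γ) = 1/(sin γ cos γ) = (1/cos γ)(1/sin γ) = sec γ csc γ = LHS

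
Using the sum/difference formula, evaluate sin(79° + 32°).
sin(79° + 32°) = sin 79° cos 32° + cos 79° sin 32° = 0.9336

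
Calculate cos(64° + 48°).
cos(64° + 48°) = cos 64° cos 48° - sin 64° sin 48° = -0.3746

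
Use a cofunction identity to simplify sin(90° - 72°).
sin(90° - 72°) = cos(72°)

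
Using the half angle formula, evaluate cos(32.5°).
cos(32.5°) = √((1 + cos 65°)/2) = 0.8434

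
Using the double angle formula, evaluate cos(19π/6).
cos(19π/6) = cos²19π/12 - sin²19π/12 = -√3/2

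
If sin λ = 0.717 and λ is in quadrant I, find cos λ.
cos λ = 0.6971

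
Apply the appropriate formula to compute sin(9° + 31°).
sin(9° + 31°) = sin 9° cos 31° + cos 9° sin 31° = 0.6428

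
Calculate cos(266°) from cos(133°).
cos(266°) = cos²133° - sin²133° = -0.06976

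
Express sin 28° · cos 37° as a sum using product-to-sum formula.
sin 28° cos 37° = (1/2)[sin(28°+37°) + sin(28°-37°)]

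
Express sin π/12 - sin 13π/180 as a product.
sin π/12 - sin 13π/180 = 2 cos(7π/90) sin(π/180)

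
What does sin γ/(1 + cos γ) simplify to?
sin γ/(1 + cos γ) = tan(γ/2) (using Half angle)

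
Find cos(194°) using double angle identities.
cos(194°) = 2cos²97° - 1 = -0.9703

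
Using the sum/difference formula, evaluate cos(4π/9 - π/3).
cos(4π/9 - π/3) = cos 4π/9 cos π/3 + sin 4π/9 sin π/3 = 0.9397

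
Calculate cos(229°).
cos(229°) = -0.6561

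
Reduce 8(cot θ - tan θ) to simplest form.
8(cot θ - tan θ) = 8(2 cot(2θ)) (using Double angle)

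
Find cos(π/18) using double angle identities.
cos(π/18) = 1 - 2sin²π/36 = 0.9848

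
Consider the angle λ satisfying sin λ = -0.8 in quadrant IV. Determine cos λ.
cos λ = √(1 - sin²λ) = 0.6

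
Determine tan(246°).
tan(246°) = 2.246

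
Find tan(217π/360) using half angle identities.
tan(217π/360) = sin 217π/180 / (1 + cos 217π/180) = -2.989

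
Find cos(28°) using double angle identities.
cos(28°) = cos²14° - sin²14° = 0.8829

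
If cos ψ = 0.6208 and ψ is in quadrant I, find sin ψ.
sin ψ = 0.784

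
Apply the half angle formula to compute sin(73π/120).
sin(73π/120) = √((1 - cos 73π/60)/2) = 0.9426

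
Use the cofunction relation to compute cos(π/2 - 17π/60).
cos(π/2 - 17π/60) = sin(17π/60) = 0.7771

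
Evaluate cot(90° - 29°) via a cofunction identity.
cot(90° - 29°) = tan(29°) = 0.5543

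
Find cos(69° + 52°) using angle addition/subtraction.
cos(69° + 52°) = cos 69° cos 52° - sin 69° sin 52° = -0.515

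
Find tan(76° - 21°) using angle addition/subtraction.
tan(76° - 21°) = (tan 76° - tan 21°)/(1 + tan 76° tan 21°) = 1.428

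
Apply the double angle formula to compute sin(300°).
sin(300°) = 2 sin 150° cos 150° = -√3/2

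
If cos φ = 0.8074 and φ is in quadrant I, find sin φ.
sin φ = 0.59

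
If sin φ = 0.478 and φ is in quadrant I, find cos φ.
cos φ = 0.8784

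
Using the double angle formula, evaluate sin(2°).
sin(2°) = 2 sin 1° cos 1° = 0.0349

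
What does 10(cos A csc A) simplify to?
10(cos A csc A) = 10(cot A) (using Reciprocal + quotient)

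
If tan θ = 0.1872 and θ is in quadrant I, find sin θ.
sin θ = 0.184 (using tan²θ + 1 = sec²θ)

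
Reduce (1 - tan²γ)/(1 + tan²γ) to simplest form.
(1 - tan²γ)/(1 + tan²γ) = cos(2γ) (using Double angle)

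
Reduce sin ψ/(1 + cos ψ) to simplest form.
sin ψ/(1 + cos ψ) = tan(ψ/2) (using Half angle)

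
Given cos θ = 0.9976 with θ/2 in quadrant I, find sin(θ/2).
sin(θ/2) = ±√((1 - cos θ)/2); positive since θ/2 ∈ QI, so sin(θ/2) = 0.03464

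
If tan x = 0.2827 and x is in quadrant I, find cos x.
cos x = 0.9623 (using tan²x + 1 = sec²x)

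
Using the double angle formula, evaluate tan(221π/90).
tan(221π/90) = 2 tan 221π/180 / (1 - tan²221π/180) = 7.115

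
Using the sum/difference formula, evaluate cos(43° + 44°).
cos(43° + 44°) = cos 43° cos 44° - sin 43° sin 44° = 0.05234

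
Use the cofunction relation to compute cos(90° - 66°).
cos(90° - 66°) = sin(66°) = 0.9135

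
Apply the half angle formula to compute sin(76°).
sin(76°) = √((1 - cos 152°)/2) = 0.9703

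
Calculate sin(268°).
sin(268°) = -0.9994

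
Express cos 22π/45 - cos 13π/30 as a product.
cos 22π/45 - cos 13π/30 = -2 sin(83π/180) sin(π/36)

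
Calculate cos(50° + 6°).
cos(50° + 6°) = cos 50° cos 6° - sin 50° sin 6° = 0.5592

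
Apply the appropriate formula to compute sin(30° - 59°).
sin(30° - 59°) = sin 30° cos 59° - cos 30° sin 59° = -0.4848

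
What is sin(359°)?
sin(359°) = -0.01745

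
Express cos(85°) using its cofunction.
cos(85°) = sin(90° - 85°) = sin(5°)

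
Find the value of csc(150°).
csc(150°) = 2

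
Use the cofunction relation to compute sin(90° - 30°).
sin(90° - 30°) = cos(30°) = √3/2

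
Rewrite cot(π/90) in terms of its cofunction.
cot(π/90) = tan(π/2 - π/90) = tan(22π/45)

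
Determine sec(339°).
sec(339°) = 1.071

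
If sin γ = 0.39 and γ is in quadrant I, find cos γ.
cos γ = 0.9208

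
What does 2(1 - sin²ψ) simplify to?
2(1 - sin²ψ) = 2(cos²ψ) (using Pythagorean identity)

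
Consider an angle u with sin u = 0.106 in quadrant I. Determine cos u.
cos u = √(1 - sin²u) = 0.9944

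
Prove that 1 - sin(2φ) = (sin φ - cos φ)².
RHS = sin²φ - 2 sin φ cos φ + cos²φ = (sin²φ + cos²φ) - 2 sin φ cos φ = 1 - sin(2φ) = LHS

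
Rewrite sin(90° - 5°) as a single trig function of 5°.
sin(90° - 5°) = cos(5°)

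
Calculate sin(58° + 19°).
sin(58° + 19°) = sin 58° cos 19° + cos 58° sin 19° = 0.9744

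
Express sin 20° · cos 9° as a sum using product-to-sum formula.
sin 20° cos 9° = (1/2)[sin(20°+9°) + sin(20°-9°)]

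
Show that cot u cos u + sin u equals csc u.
LHS = cos²u/sin u + sin u = (cos²u + sin²u)/sin u = 1/sin u = csc u = RHS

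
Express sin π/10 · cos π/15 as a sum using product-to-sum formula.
sin π/10 cos π/15 = (1/2)[sin(π/10+π/15) + sin(π/10-π/15)]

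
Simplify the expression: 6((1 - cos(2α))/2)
6((1 - cos(2α))/2) = 6(sin²α) (using Power reduction)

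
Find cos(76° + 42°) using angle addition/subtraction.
cos(76° + 42°) = cos 76° cos 42° - sin 76° sin 42° = -0.4695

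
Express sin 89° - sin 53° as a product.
sin 89° - sin 53° = 2 cos(71°) sin(18°)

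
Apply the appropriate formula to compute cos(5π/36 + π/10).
cos(5π/36 + π/10) = cos 5π/36 cos π/10 - sin 5π/36 sin π/10 = 0.7314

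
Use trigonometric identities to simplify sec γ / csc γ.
sec γ / csc γ = tan γ (using Reciprocal identities)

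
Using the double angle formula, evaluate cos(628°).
cos(628°) = cos²314° - sin²314° = -0.0349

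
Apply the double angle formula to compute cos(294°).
cos(294°) = cos²147° - sin²147° = 0.4067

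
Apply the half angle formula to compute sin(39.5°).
sin(39.5°) = √((1 - cos 79°)/2) = 0.6361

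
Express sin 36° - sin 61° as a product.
sin 36° - sin 61° = 2 cos(48.5°) sin(-12.5°)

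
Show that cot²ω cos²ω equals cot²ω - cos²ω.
RHS = cos²ω/sin²ω - cos²ω = cos²ω(1/sin²ω - 1) = cos²ω · (1 - sin²ω)/sin²ω = cos²ω · cos²ω/sin²ω = cos²ω · cot²ω = LHS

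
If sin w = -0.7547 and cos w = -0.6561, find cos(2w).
cos(2w) = cos²w - sin²w = -0.1391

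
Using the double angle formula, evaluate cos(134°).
cos(134°) = cos²67° - sin²67° = -0.6947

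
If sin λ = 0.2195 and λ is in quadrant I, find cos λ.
cos λ = 0.9756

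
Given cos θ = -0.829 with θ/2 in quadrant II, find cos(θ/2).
cos(θ/2) = ±√((1 + cos θ)/2); negative since θ/2 ∈ QII, so cos(θ/2) = -0.2924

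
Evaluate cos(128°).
cos(128°) = -0.6157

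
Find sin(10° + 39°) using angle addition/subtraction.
sin(10° + 39°) = sin 10° cos 39° + cos 10° sin 39° = 0.7547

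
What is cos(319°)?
cos(319°) = 0.7547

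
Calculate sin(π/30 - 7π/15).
sin(π/30 - 7π/15) = sin π/30 cos 7π/15 - cos π/30 sin 7π/15 = -0.9781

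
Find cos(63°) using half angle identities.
cos(63°) = √((1 + cos 126°)/2) = 0.454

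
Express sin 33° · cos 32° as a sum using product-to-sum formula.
sin 33° cos 32° = (1/2)[sin(33°+32°) + sin(33°-32°)]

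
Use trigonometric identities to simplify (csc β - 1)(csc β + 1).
(csc β - 1)(csc β + 1) = cot²β (using Diff. of squares)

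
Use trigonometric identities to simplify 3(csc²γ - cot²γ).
3(csc²γ - cot²γ) = 3 (using Pythagorean identity)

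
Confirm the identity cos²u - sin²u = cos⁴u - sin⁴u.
RHS = (cos²u - sin²u)(cos²u + sin²u) = (cos²u - sin²u) · 1 = cos²u - sin²u = LHS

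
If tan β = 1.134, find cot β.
cot β = 1/tan β = 0.8818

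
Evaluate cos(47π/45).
cos(47π/45) = -0.9903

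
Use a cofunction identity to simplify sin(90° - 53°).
sin(90° - 53°) = cos(53°)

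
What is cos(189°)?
cos(189°) = -0.9877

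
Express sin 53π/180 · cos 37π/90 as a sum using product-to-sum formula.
sin 53π/180 cos 37π/90 = (1/2)[sin(53π/180+37π/90) + sin(53π/180-37π/90)]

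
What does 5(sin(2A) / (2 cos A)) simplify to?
5(sin(2A) / (2 cos A)) = 5(sin A) (using Double angle)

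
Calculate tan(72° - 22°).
tan(72° - 22°) = (tan 72° - tan 22°)/(1 + tan 72° tan 22°) = 1.192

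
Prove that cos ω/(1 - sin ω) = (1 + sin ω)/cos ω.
RHS = (1 + sin ω)(1 - sin ω) / (cos ω(1 - sin ω)) = (1 - sin²ω) / (cos ω(1 - sin ω)) = cos²ω / (cos ω(1 - sin ω)) = cos ω/(1 - sin ω) = LHS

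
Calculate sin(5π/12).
sin(5π/12) = (√6+√2)/4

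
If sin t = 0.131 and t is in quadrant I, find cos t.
cos t = 0.9914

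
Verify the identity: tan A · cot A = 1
LHS = (sin A/cos A) · (cos A/sin A) = 1 = RHS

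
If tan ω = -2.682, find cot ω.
cot ω = 1/tan ω = -0.3729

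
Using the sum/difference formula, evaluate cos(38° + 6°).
cos(38° + 6°) = cos 38° cos 6° - sin 38° sin 6° = 0.7193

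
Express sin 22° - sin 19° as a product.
sin 22° - sin 19° = 2 cos(20.5°) sin(1.5°)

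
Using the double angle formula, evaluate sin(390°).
sin(390°) = 2 sin 195° cos 195° = 1/2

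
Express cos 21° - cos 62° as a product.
cos 21° - cos 62° = -2 sin(41.5°) sin(-20.5°)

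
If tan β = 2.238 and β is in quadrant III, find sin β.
sin β = -0.913 (using tan²β + 1 = sec²β)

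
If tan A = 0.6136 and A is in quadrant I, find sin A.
sin A = 0.523 (using tan²A + 1 = sec²A)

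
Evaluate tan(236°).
tan(236°) = 1.483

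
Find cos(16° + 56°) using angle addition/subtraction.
cos(16° + 56°) = cos 16° cos 56° - sin 16° sin 56° = 0.309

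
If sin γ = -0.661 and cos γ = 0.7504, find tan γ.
tan γ = sin γ / cos γ = -0.8809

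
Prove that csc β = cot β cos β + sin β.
RHS = cos²β/sin β + sin β = (cos²β + sin²β)/sin β = 1/sin β = csc β = LHS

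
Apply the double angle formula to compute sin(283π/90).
sin(283π/90) = 2 sin 283π/180 cos 283π/180 = -0.4384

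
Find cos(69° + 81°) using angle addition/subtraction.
cos(69° + 81°) = cos 69° cos 81° - sin 69° sin 81° = -√3/2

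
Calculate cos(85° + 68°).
cos(85° + 68°) = cos 85° cos 68° - sin 85° sin 68° = -0.891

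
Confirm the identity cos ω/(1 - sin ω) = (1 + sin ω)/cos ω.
RHS = (1 + sin ω)(1 - sin ω) / (cos ω(1 - sin ω)) = (1 - sin²ω) / (cos ω(1 - sin ω)) = cos²ω / (cos ω(1 - sin ω)) = cos ω/(1 - sin ω) = LHS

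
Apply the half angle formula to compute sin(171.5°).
sin(171.5°) = √((1 - cos 343°)/2) = 0.1478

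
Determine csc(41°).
csc(41°) = 1.524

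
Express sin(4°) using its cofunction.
sin(4°) = cos(90° - 4°) = cos(86°)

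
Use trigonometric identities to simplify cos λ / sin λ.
cos λ / sin λ = cot λ (using Quotient identity)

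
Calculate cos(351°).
cos(351°) = 0.9877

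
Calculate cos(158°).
cos(158°) = -0.9272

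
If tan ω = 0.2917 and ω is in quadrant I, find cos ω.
cos ω = 0.96 (using tan²ω + 1 = sec²ω)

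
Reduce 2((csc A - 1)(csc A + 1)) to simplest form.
2((csc A - 1)(csc A + 1)) = 2(cot²A) (using Diff. of squares)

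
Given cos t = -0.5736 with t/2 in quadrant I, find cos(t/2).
cos(t/2) = ±√((1 + cos t)/2); positive since t/2 ∈ QI, so cos(t/2) = 0.4617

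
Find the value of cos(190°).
cos(190°) = -0.9848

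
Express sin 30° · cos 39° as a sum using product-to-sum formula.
sin 30° cos 39° = (1/2)[sin(30°+39°) + sin(30°-39°)]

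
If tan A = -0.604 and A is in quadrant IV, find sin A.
sin A = -0.517 (using tan²A + 1 = sec²A)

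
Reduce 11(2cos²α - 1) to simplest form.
11(2cos²α - 1) = 11(cos(2α)) (using Double angle)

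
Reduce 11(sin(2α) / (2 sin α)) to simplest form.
11(sin(2α) / (2 sin α)) = 11(cos α) (using Double angle)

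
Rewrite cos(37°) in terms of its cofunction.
cos(37°) = sin(90° - 37°) = sin(53°)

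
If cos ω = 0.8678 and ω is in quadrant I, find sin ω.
sin ω = 0.4969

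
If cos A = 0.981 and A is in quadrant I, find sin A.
sin A = 0.194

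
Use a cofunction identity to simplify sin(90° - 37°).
sin(90° - 37°) = cos(37°)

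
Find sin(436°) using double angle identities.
sin(436°) = 2 sin 218° cos 218° = 0.9703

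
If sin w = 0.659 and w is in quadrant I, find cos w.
cos w = 0.7521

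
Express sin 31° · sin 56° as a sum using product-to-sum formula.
sin 31° sin 56° = (1/2)[cos(31°-56°) - cos(31°+56°)]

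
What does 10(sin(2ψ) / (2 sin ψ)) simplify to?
10(sin(2ψ) / (2 sin ψ)) = 10(cos ψ) (using Double angle)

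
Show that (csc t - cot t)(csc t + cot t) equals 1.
LHS = csc²t - cot²t = (1 + cot²t) - cot²t = 1 = RHS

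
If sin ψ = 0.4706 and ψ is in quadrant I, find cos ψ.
cos ψ = 0.8823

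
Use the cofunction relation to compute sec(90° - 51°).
sec(90° - 51°) = csc(51°) = 1.287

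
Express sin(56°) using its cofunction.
sin(56°) = cos(90° - 56°) = cos(34°)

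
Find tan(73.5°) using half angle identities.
tan(73.5°) = sin 147° / (1 + cos 147°) = 3.376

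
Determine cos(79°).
cos(79°) = 0.1908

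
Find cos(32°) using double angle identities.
cos(32°) = cos²16° - sin²16° = 0.848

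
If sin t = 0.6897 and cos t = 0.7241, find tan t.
tan t = sin t / cos t = 0.9525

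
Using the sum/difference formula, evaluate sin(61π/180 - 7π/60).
sin(61π/180 - 7π/60) = sin 61π/180 cos 7π/60 - cos 61π/180 sin 7π/60 = 0.6428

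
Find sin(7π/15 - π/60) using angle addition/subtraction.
sin(7π/15 - π/60) = sin 7π/15 cos π/60 - cos 7π/15 sin π/60 = 0.9877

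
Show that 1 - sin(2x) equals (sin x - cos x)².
RHS = sin²x - 2 sin x cos x + cos²x = (sin²x + cos²x) - 2 sin x cos x = 1 - sin(2x) = LHS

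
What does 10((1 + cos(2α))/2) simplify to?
10((1 + cos(2α))/2) = 10(cos²α) (using Power reduction)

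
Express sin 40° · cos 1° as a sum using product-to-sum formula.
sin 40° cos 1° = (1/2)[sin(40°+1°) + sin(40°-1°)]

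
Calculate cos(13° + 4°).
cos(13° + 4°) = cos 13° cos 4° - sin 13° sin 4° = 0.9563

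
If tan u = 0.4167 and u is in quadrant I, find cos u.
cos u = 0.9231 (using tan²u + 1 = sec²u)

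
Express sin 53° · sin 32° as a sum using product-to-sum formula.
sin 53° sin 32° = (1/2)[cos(53°-32°) - cos(53°+32°)]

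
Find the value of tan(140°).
tan(140°) = -0.8391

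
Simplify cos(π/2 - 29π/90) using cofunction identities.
cos(π/2 - 29π/90) = sin(29π/90)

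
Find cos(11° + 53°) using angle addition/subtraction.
cos(11° + 53°) = cos 11° cos 53° - sin 11° sin 53° = 0.4384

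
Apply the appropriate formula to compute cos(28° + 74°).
cos(28° + 74°) = cos 28° cos 74° - sin 28° sin 74° = -0.2079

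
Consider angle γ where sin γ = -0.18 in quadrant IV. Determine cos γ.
cos γ = √(1 - sin²γ) = 0.9837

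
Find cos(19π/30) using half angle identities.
cos(19π/30) = -√((1 + cos 19π/15)/2) = -0.4067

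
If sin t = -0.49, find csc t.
csc t = 1/sin t = -2.041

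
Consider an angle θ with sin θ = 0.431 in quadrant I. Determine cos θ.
cos θ = √(1 - sin²θ) = 0.9024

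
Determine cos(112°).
cos(112°) = -0.3746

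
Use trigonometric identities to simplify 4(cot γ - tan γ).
4(cot γ - tan γ) = 4(2 cot(2γ)) (using Double angle)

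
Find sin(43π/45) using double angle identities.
sin(43π/45) = 2 sin 43π/90 cos 43π/90 = 0.1392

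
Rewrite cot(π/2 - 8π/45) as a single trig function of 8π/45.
cot(π/2 - 8π/45) = tan(8π/45)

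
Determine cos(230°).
cos(230°) = -0.6428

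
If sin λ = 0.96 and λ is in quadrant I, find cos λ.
cos λ = 0.28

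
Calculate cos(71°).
cos(71°) = 0.3256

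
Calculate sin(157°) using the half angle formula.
sin(157°) = √((1 - cos 314°)/2) = 0.3907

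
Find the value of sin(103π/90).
sin(103π/90) = -0.4384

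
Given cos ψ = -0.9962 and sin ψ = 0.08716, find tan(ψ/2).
tan(ψ/2) = sin ψ / (1 + cos ψ) = 22.94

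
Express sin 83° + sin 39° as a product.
sin 83° + sin 39° = 2 sin(61°) cos(22°)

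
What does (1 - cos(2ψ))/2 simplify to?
(1 - cos(2ψ))/2 = sin²ψ (using Power reduction)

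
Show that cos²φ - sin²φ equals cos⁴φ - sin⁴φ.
RHS = (cos²φ - sin²φ)(cos²φ + sin²φ) = (cos²φ - sin²φ) · 1 = cos²φ - sin²φ = LHS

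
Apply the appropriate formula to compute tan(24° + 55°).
tan(24° + 55°) = (tan 24° + tan 55°)/(1 - tan 24° tan 55°) = 5.145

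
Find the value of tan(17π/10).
tan(17π/10) = -1.376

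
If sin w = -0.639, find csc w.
csc w = 1/sin w = -1.565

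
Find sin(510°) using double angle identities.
sin(510°) = 2 sin 255° cos 255° = 1/2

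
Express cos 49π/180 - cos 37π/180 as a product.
cos 49π/180 - cos 37π/180 = -2 sin(43π/180) sin(π/30)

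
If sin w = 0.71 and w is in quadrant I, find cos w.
cos w = 0.7042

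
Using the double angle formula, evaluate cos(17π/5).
cos(17π/5) = cos²17π/10 - sin²17π/10 = -0.309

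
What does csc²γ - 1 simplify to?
csc²γ - 1 = cot²γ (using Pythagorean identity)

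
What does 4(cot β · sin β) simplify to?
4(cot β · sin β) = 4(cos β) (using Quotient identity)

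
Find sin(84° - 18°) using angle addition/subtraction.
sin(84° - 18°) = sin 84° cos 18° - cos 84° sin 18° = 0.9135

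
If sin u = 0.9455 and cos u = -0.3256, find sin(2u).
sin(2u) = 2 sin u cos u = -0.6157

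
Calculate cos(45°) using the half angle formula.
cos(45°) = √((1 + cos 90°)/2) = √2/2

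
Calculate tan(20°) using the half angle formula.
tan(20°) = sin 40° / (1 + cos 40°) = 0.364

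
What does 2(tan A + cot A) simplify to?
2(tan A + cot A) = 2(sec A csc A) (using Quotient identities)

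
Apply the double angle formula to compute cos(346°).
cos(346°) = cos²173° - sin²173° = 0.9703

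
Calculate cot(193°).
cot(193°) = 4.331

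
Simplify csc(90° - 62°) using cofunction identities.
csc(90° - 62°) = sec(62°)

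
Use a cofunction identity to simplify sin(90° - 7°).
sin(90° - 7°) = cos(7°)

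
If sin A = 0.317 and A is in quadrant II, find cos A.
cos A = -0.9484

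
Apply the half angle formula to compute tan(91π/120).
tan(91π/120) = sin 91π/60 / (1 + cos 91π/60) = -0.949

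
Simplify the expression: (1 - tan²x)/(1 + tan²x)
(1 - tan²x)/(1 + tan²x) = cos(2x) (using Double angle)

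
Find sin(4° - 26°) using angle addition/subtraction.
sin(4° - 26°) = sin 4° cos 26° - cos 4° sin 26° = -0.3746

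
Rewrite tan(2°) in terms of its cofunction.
tan(2°) = cot(90° - 2°) = cot(88°)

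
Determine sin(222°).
sin(222°) = -0.6691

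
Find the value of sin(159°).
sin(159°) = 0.3584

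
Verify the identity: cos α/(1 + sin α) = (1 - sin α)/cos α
RHS = (1 - sin α)(1 + sin α) / (cos α(1 + sin α)) = (1 - sin²α) / (cos α(1 + sin α)) = cos²α / (cos α(1 + sin α)) = cos α/(1 + sin α) = LHS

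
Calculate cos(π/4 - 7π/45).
cos(π/4 - 7π/45) = cos π/4 cos 7π/45 + sin π/4 sin 7π/45 = 0.9563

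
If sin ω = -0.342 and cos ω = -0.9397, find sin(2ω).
sin(2ω) = 2 sin ω cos ω = 0.6428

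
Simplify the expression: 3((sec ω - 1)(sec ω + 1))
3((sec ω - 1)(sec ω + 1)) = 3(tan²ω) (using Diff. of squares)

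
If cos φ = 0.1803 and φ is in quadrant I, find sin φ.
sin φ = 0.9836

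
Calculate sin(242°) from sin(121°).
sin(242°) = 2 sin 121° cos 121° = -0.8829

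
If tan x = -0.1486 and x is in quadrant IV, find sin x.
sin x = -0.147 (using tan²x + 1 = sec²x)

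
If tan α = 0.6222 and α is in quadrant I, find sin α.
sin α = 0.5283 (using tan²α + 1 = sec²α)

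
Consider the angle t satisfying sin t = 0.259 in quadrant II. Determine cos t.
cos t = ±√(1 - sin²t) = -0.9659 (negative in QII)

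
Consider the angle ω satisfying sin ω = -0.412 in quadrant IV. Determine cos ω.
cos ω = √(1 - sin²ω) = 0.9112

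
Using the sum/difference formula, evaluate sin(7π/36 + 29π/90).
sin(7π/36 + 29π/90) = sin 7π/36 cos 29π/90 + cos 7π/36 sin 29π/90 = 0.9986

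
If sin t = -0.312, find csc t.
csc t = 1/sin t = -3.205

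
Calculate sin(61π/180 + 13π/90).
sin(61π/180 + 13π/90) = sin 61π/180 cos 13π/90 + cos 61π/180 sin 13π/90 = 0.9986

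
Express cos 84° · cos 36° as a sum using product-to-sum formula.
cos 84° cos 36° = (1/2)[cos(84°-36°) + cos(84°+36°)]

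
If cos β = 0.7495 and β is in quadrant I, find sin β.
sin β = 0.662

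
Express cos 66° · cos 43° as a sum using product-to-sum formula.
cos 66° cos 43° = (1/2)[cos(66°-43°) + cos(66°+43°)]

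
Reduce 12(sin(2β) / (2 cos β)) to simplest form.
12(sin(2β) / (2 cos β)) = 12(sin β) (using Double angle)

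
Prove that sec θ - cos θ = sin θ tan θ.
LHS = 1/cos θ - cos θ = (1 - cos²θ)/cos θ = sin²θ/cos θ = sin θ · (sin θ/cos θ) = sin θ tan θ = RHS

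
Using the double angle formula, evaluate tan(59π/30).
tan(59π/30) = 2 tan 59π/60 / (1 - tan²59π/60) = -0.1051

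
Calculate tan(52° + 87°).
tan(52° + 87°) = (tan 52° + tan 87°)/(1 - tan 52° tan 87°) = -0.8693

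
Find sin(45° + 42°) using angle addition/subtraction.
sin(45° + 42°) = sin 45° cos 42° + cos 45° sin 42° = 0.9986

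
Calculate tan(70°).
tan(70°) = 2.747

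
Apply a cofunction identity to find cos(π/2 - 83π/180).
cos(π/2 - 83π/180) = sin(83π/180) = 0.9925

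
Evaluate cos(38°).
cos(38°) = 0.788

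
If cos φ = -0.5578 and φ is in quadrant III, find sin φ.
sin φ = -0.83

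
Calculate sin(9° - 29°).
sin(9° - 29°) = sin 9° cos 29° - cos 9° sin 29° = -0.342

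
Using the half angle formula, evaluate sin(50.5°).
sin(50.5°) = √((1 - cos 101°)/2) = 0.7716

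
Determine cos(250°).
cos(250°) = -0.342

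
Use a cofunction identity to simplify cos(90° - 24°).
cos(90° - 24°) = sin(24°)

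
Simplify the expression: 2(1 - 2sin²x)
2(1 - 2sin²x) = 2(cos(2x)) (using Double angle)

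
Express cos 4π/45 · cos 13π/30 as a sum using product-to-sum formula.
cos 4π/45 cos 13π/30 = (1/2)[cos(4π/45-13π/30) + cos(4π/45+13π/30)]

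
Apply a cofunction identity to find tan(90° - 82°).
tan(90° - 82°) = cot(82°) = 0.1405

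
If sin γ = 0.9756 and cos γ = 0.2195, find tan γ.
tan γ = sin γ / cos γ = 4.445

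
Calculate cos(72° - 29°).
cos(72° - 29°) = cos 72° cos 29° + sin 72° sin 29° = 0.7314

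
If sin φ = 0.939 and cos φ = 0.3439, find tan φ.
tan φ = sin φ / cos φ = 2.73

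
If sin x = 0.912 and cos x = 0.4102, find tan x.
tan x = sin x / cos x = 2.223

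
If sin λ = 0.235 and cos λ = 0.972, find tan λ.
tan λ = sin λ / cos λ = 0.2418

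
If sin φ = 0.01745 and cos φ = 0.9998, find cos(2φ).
cos(2φ) = cos²φ - sin²φ = 0.9993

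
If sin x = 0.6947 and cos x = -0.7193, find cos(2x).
cos(2x) = cos²x - sin²x = 0.03478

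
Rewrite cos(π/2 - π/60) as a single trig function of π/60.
cos(π/2 - π/60) = sin(π/60)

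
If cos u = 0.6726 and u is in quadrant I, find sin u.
sin u = 0.74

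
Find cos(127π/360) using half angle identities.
cos(127π/360) = √((1 + cos 127π/180)/2) = 0.4462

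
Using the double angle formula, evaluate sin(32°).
sin(32°) = 2 sin 16° cos 16° = 0.5299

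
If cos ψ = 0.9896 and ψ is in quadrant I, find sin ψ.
sin ψ = 0.1438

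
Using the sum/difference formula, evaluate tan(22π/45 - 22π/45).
tan(22π/45 - 22π/45) = (tan 22π/45 - tan 22π/45)/(1 + tan 22π/45 tan 22π/45) = 0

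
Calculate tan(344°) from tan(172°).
tan(344°) = 2 tan 172° / (1 - tan²172°) = -0.2867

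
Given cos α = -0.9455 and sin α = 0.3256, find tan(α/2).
tan(α/2) = sin α / (1 + cos α) = 5.974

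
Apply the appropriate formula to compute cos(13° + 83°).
cos(13° + 83°) = cos 13° cos 83° - sin 13° sin 83° = -0.1045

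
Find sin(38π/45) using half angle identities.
sin(38π/45) = √((1 - cos 76π/45)/2) = 0.4695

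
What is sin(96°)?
sin(96°) = 0.9945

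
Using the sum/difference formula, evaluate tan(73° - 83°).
tan(73° - 83°) = (tan 73° - tan 83°)/(1 + tan 73° tan 83°) = -0.1763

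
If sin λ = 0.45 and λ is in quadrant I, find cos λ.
cos λ = 0.893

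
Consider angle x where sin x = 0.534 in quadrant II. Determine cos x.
cos x = ±√(1 - sin²x) = -0.8455 (negative in QII)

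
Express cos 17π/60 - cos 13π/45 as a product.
cos 17π/60 - cos 13π/45 = -2 sin(103π/360) sin(-π/360)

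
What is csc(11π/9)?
csc(11π/9) = -1.556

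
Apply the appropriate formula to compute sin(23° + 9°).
sin(23° + 9°) = sin 23° cos 9° + cos 23° sin 9° = 0.5299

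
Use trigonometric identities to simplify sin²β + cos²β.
sin²β + cos²β = 1 (using Pythagorean identity)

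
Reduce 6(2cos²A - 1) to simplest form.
6(2cos²A - 1) = 6(cos(2A)) (using Double angle)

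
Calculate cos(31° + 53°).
cos(31° + 53°) = cos 31° cos 53° - sin 31° sin 53° = 0.1045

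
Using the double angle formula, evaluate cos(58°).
cos(58°) = cos²29° - sin²29° = 0.5299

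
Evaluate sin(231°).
sin(231°) = -0.7771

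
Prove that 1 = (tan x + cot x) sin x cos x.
RHS = (sin x/cos x + cos x/sin x) sin x cos x = ((sin²x + cos²x)/(sin x cos x)) · sin x cos x = sin²x + cos²x = 1 = LHS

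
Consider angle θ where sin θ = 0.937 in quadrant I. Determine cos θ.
cos θ = √(1 - sin²θ) = 0.3493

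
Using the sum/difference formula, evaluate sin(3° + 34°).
sin(3° + 34°) = sin 3° cos 34° + cos 3° sin 34° = 0.6018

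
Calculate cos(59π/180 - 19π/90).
cos(59π/180 - 19π/90) = cos 59π/180 cos 19π/90 + sin 59π/180 sin 19π/90 = 0.9336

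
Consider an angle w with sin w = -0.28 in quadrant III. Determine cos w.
cos w = ±√(1 - sin²w) = -0.96 (negative in QIII)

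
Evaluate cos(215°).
cos(215°) = -0.8192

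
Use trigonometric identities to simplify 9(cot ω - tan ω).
9(cot ω - tan ω) = 9(2 cot(2ω)) (using Double angle)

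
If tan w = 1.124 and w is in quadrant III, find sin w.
sin w = -0.7471 (using tan²w + 1 = sec²w)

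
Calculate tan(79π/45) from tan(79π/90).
tan(79π/45) = 2 tan 79π/90 / (1 - tan²79π/90) = -0.9657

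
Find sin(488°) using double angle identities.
sin(488°) = 2 sin 244° cos 244° = 0.788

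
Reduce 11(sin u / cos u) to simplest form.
11(sin u / cos u) = 11(tan u) (using Quotient identity)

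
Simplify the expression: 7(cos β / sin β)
7(cos β / sin β) = 7(cot β) (using Quotient identity)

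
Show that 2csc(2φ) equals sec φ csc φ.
LHS = 2/sin(2φ) = 2/(2 sin φ cos φ) = 1/(sin φ cos φ) = (1/cos φ)(1/sin φ) = sec φ csc φ = RHS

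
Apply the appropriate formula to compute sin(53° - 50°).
sin(53° - 50°) = sin 53° cos 50° - cos 53° sin 50° = 0.05234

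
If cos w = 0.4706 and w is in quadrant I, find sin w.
sin w = 0.8823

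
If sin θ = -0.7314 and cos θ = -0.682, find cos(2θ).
cos(2θ) = cos²θ - sin²θ = -0.06982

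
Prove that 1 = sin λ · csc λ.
RHS = sin λ · (1/sin λ) = 1 = LHS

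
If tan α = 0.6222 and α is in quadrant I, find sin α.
sin α = 0.5283 (using tan²α + 1 = sec²α)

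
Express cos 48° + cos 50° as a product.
cos 48° + cos 50° = 2 cos(49°) cos(-1°)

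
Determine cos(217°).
cos(217°) = -0.7986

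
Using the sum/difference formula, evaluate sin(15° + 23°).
sin(15° + 23°) = sin 15° cos 23° + cos 15° sin 23° = 0.6157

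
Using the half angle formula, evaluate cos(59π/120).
cos(59π/120) = √((1 + cos 59π/60)/2) = 0.02618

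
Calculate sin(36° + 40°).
sin(36° + 40°) = sin 36° cos 40° + cos 36° sin 40° = 0.9703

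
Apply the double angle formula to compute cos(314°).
cos(314°) = 1 - 2sin²157° = 0.6947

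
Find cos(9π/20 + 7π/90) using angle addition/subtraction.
cos(9π/20 + 7π/90) = cos 9π/20 cos 7π/90 - sin 9π/20 sin 7π/90 = -0.08716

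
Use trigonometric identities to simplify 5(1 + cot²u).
5(1 + cot²u) = 5(csc²u) (using Pythagorean identity)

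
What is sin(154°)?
sin(154°) = 0.4384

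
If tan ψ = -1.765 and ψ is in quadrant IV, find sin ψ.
sin ψ = -0.8701 (using tan²ψ + 1 = sec²ψ)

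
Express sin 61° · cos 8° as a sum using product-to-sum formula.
sin 61° cos 8° = (1/2)[sin(61°+8°) + sin(61°-8°)]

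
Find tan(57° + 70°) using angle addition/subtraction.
tan(57° + 70°) = (tan 57° + tan 70°)/(1 - tan 57° tan 70°) = -1.327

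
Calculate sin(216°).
sin(216°) = -0.5878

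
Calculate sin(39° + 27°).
sin(39° + 27°) = sin 39° cos 27° + cos 39° sin 27° = 0.9135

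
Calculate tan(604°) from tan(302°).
tan(604°) = 2 tan 302° / (1 - tan²302°) = 2.05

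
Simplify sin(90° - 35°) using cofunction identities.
sin(90° - 35°) = cos(35°)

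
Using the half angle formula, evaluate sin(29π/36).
sin(29π/36) = √((1 - cos 29π/18)/2) = 0.5736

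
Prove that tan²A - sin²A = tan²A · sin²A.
LHS = sin²A/cos²A - sin²A = sin²A(1/cos²A - 1) = sin²A · (1 - cos²A)/cos²A = sin²A · sin²A/cos²A = sin²A · tan²A = RHS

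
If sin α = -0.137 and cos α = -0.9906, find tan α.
tan α = sin α / cos α = 0.1383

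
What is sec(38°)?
sec(38°) = 1.269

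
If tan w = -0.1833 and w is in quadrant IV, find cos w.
cos w = 0.9836 (using tan²w + 1 = sec²w)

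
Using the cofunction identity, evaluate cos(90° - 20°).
cos(90° - 20°) = sin(20°) = 0.342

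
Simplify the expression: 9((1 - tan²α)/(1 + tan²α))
9((1 - tan²α)/(1 + tan²α)) = 9(cos(2α)) (using Double angle)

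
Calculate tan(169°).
tan(169°) = -0.1944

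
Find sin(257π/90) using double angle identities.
sin(257π/90) = 2 sin 257π/180 cos 257π/180 = 0.4384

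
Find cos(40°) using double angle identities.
cos(40°) = cos²20° - sin²20° = 0.766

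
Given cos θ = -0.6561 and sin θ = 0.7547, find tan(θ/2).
tan(θ/2) = sin θ / (1 + cos θ) = 2.195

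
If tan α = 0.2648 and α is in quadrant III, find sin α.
sin α = -0.256 (using tan²α + 1 = sec²α)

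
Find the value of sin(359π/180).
sin(359π/180) = -0.01745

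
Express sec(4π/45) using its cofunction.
sec(4π/45) = csc(π/2 - 4π/45) = csc(37π/90)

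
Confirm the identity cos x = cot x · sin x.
RHS = (cos x/sin x) · sin x = cos x = LHS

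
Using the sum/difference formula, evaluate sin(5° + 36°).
sin(5° + 36°) = sin 5° cos 36° + cos 5° sin 36° = 0.6561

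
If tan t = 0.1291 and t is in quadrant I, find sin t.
sin t = 0.128 (using tan²t + 1 = sec²t)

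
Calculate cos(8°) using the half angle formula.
cos(8°) = √((1 + cos 16°)/2) = 0.9903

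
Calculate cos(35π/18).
cos(35π/18) = 0.9848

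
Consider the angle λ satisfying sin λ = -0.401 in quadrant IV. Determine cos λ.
cos λ = √(1 - sin²λ) = 0.9161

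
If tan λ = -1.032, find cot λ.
cot λ = 1/tan λ = -0.969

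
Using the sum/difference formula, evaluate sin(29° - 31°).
sin(29° - 31°) = sin 29° cos 31° - cos 29° sin 31° = -0.0349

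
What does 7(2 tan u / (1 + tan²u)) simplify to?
7(2 tan u / (1 + tan²u)) = 7(sin(2u)) (using Double angle)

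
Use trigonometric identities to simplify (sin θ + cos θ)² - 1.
(sin θ + cos θ)² - 1 = sin(2θ) (using Pythagorean + double angle)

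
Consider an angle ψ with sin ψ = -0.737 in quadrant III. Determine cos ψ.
cos ψ = ±√(1 - sin²ψ) = -0.6759 (negative in QIII)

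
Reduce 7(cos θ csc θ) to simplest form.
7(cos θ csc θ) = 7(cot θ) (using Reciprocal + quotient)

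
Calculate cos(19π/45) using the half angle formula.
cos(19π/45) = √((1 + cos 38π/45)/2) = 0.2419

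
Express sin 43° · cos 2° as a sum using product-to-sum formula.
sin 43° cos 2° = (1/2)[sin(43°+2°) + sin(43°-2°)]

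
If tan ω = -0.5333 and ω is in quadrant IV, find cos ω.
cos ω = 0.8824 (using tan²ω + 1 = sec²ω)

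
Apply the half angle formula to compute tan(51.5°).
tan(51.5°) = sin 103° / (1 + cos 103°) = 1.257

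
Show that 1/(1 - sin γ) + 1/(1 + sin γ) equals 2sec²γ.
LHS = [(1 + sin γ) + (1 - sin γ)] / [(1 - sin γ)(1 + sin γ)] = 2/(1 - sin²γ) = 2/cos²γ = 2sec²γ = RHS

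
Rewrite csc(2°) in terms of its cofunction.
csc(2°) = sec(90° - 2°) = sec(88°)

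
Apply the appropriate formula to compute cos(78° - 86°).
cos(78° - 86°) = cos 78° cos 86° + sin 78° sin 86° = 0.9903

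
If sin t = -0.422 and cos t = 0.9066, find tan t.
tan t = sin t / cos t = -0.4655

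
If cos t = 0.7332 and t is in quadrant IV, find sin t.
sin t = -0.68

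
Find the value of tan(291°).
tan(291°) = -2.605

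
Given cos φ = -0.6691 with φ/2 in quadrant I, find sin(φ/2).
sin(φ/2) = ±√((1 - cos φ)/2); positive since φ/2 ∈ QI, so sin(φ/2) = 0.9135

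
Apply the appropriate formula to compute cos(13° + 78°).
cos(13° + 78°) = cos 13° cos 78° - sin 13° sin 78° = -0.01745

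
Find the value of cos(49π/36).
cos(49π/36) = -0.4226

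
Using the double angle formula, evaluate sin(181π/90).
sin(181π/90) = 2 sin 181π/180 cos 181π/180 = 0.0349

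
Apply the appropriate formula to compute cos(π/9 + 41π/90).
cos(π/9 + 41π/90) = cos π/9 cos 41π/90 - sin π/9 sin 41π/90 = -0.2079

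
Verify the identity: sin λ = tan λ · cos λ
RHS = (sin λ/cos λ) · cos λ = sin λ = LHS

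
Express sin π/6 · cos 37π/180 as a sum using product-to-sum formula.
sin π/6 cos 37π/180 = (1/2)[sin(π/6+37π/180) + sin(π/6-37π/180)]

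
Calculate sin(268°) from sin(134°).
sin(268°) = 2 sin 134° cos 134° = -0.9994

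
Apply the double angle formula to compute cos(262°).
cos(262°) = cos²131° - sin²131° = -0.1392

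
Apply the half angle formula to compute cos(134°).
cos(134°) = -√((1 + cos 268°)/2) = -0.6947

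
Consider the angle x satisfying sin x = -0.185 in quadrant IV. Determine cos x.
cos x = √(1 - sin²x) = 0.9827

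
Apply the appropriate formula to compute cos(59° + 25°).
cos(59° + 25°) = cos 59° cos 25° - sin 59° sin 25° = 0.1045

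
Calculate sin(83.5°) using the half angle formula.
sin(83.5°) = √((1 - cos 167°)/2) = 0.9936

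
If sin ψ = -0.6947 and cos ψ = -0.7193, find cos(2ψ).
cos(2ψ) = cos²ψ - sin²ψ = 0.03478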